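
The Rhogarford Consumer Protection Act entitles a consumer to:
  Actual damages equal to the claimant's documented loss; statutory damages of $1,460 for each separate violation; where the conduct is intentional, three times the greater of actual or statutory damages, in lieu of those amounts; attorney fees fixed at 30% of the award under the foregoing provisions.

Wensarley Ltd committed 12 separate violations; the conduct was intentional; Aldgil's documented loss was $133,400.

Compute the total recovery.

$520,260

Statutory damages: 12 × $1,460 = $17,520
Greater of actual damages ($133,400) or statutory damages ($17,520): $133,400
Trebled: 3 × $133,400 = $400,200
Attorney fees: 30% of $400,200 = $120,060
Total recovery: $400,200 + $120,060 = $520,260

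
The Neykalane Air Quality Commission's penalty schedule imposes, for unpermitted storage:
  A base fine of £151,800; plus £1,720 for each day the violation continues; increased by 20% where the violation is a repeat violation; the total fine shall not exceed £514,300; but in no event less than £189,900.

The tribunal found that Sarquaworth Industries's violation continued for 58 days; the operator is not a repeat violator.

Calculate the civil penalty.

Per-day component: 58 × £1,720 = £99,760
Base plus per-day: £151,800 + £99,760 = £251,560
The operator is not a repeat violator: no 20% increase.
Cap at £514,300: £251,560 is within the cap, no reduction.
Minimum £189,900: £251,560 meets the minimum, no increase.

£251,560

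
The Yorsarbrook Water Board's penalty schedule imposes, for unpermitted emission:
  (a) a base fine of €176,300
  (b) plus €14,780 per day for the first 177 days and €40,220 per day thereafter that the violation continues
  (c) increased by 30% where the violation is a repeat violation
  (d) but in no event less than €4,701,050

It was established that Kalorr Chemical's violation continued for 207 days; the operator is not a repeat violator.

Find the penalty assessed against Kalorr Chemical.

Civil penalty: €4,701,050

First 177 days: 177 × €14,780 = €2,616,060
Remaining days: (207 − 177) × €40,220 = €1,206,600
Per-day component: €2,616,060 + €1,206,600 = €3,822,660
Base plus per-day: €176,300 + €3,822,660 = €3,998,960
The operator is not a repeat violator: no 30% increase.
Minimum €4,701,050: €3,998,960 is below the minimum → €4,701,050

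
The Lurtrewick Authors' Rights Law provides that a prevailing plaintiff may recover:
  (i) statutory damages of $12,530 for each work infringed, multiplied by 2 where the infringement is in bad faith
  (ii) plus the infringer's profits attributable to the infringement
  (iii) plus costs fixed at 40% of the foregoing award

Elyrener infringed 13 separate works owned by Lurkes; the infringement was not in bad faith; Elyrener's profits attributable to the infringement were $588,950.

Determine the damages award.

$1,052,576

Statutory damages: 13 × $12,530 = $162,890
Infringement not in bad faith: no ×2 enhancement.
Combined award: $162,890 + $588,950 = $751,840
Costs: 40% of $751,840 = $300,736
Award plus costs: $751,840 + $300,736 = $1,052,576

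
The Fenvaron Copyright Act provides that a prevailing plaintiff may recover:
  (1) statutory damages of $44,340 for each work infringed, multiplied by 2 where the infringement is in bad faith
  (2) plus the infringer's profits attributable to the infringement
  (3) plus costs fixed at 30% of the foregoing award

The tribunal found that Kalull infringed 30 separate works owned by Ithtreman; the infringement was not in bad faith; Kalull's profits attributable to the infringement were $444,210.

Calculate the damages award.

$2,306,733

Statutory damages: 30 × $44,340 = $1,330,200
Infringement not in bad faith: no ×2 enhancement.
Combined award: $1,330,200 + $444,210 = $1,774,410
Costs: 30% of $1,774,410 = $532,323
Award plus costs: $1,774,410 + $532,323 = $2,306,733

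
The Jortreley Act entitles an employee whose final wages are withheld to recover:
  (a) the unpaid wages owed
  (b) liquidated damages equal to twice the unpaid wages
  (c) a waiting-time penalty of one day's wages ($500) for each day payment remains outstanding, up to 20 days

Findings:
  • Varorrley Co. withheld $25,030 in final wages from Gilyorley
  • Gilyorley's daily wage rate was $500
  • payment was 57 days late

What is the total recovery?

Total award: $85,090

Doubled: 2 × $25,030 = $50,060
Penalty days: min(57, 20) = 20
Waiting-time penalty: 20 × $500 = $10,000
Total award: $25,030 + $50,060 + $10,000 = $85,090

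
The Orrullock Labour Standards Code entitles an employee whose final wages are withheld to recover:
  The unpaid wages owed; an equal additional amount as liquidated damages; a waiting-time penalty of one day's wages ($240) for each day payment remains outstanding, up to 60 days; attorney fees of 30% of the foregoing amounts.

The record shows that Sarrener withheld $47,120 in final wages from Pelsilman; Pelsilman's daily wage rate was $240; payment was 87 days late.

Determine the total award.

Liquidated damages (equal amount): $47,120
Penalty days: min(87, 60) = 60
Waiting-time penalty: 60 × $240 = $14,400
Subtotal: $47,120 + $47,120 + $14,400 = $108,640
Attorney fees: 30% of $108,640 = $32,592
Total award: $108,640 + $32,592 = $141,232

$141,232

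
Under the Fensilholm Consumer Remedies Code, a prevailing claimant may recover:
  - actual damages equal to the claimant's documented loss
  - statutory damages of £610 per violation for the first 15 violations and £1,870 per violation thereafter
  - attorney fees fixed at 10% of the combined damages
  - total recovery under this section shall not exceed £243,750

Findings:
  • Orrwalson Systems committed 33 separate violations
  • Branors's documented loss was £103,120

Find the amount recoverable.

First 15 violations: 15 × £610 = £9,150
Remaining violations: (33 − 15) × £1,870 = £33,660
Statutory damages: £9,150 + £33,660 = £42,810
Combined damages: £103,120 + £42,810 = £145,930
Attorney fees: 10% of £145,930 = £14,593
Total before cap: £145,930 + £14,593 = £160,523
Cap at £243,750: £160,523 is within the cap, no reduction.

£160,523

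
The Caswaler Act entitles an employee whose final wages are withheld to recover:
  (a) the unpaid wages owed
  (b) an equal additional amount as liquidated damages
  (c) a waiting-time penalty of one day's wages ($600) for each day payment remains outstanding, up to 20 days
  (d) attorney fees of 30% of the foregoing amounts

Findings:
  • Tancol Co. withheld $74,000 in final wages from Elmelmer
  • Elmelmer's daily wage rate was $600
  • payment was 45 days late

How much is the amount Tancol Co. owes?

$208,000

Liquidated damages (equal amount): $74,000
Penalty days: min(45, 20) = 20
Waiting-time penalty: 20 × $600 = $12,000
Subtotal: $74,000 + $74,000 + $12,000 = $160,000
Attorney fees: 30% of $160,000 = $48,000
Total award: $160,000 + $48,000 = $208,000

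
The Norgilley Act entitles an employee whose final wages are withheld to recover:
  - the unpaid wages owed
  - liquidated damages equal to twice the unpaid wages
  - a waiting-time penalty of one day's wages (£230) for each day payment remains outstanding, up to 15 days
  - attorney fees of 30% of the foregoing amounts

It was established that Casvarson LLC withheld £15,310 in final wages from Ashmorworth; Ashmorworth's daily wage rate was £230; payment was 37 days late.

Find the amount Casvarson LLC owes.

£64,194

Doubled: 2 × £15,310 = £30,620
Penalty days: min(37, 15) = 15
Waiting-time penalty: 15 × £230 = £3,450
Subtotal: £15,310 + £30,620 + £3,450 = £49,380
Attorney fees: 30% of £49,380 = £14,814
Total award: £49,380 + £14,814 = £64,194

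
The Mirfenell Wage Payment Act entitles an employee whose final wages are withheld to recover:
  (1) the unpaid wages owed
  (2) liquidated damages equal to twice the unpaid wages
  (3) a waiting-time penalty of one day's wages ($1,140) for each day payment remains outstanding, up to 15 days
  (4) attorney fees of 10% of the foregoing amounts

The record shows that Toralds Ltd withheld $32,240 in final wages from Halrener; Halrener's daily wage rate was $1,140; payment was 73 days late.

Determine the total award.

$125,202

Doubled: 2 × $32,240 = $64,480
Penalty days: min(73, 15) = 15
Waiting-time penalty: 15 × $1,140 = $17,100
Subtotal: $32,240 + $64,480 + $17,100 = $113,820
Attorney fees: 10% of $113,820 = $11,382
Total award: $113,820 + $11,382 = $125,202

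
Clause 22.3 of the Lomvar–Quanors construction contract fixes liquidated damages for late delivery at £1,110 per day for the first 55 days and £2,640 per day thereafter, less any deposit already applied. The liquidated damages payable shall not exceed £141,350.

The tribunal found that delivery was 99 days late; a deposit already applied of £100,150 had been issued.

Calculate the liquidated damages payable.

First 55 days: 55 × £1,110 = £61,050
Remaining days: (99 − 55) × £2,640 = £116,160
Accrued per-day damages: £61,050 + £116,160 = £177,210
Less deposit already applied: £177,210 − £100,150 = £77,060
Cap at £141,350: £77,060 is within the cap, no reduction.

£77,060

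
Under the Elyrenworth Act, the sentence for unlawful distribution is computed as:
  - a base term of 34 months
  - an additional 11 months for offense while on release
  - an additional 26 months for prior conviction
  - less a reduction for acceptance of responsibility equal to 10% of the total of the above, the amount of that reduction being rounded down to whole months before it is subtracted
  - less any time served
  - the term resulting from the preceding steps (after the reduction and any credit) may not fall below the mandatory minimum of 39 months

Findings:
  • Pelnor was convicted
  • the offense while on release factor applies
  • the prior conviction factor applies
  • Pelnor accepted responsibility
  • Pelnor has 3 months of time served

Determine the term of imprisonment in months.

Offense while on release enhancement: +11 months
Prior conviction enhancement: +26 months
Adjusted term: 34 months + 11 months + 26 months = 71 months
Acceptance of responsibility reduction: 10% of 71 months = 7 months (rounded down)
After reduction: 71 − 7 = 64 months
Less time served: 64 months − 3 months = 61 months
Minimum 39 months: 61 months meets the minimum, no increase.

61 months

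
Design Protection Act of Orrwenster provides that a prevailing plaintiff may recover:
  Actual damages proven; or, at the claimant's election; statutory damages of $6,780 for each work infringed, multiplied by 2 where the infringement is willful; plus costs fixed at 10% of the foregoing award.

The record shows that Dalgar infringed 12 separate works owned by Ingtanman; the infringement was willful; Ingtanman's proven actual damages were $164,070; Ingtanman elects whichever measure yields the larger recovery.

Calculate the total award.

$180,477

Statutory damages: 12 × $6,780 = $81,360
Doubled: 2 × $81,360 = $162,720
Greater of actual damages ($164,070) or enhanced statutory damages ($162,720): $164,070
Costs: 10% of $164,070 = $16,407
Award plus costs: $164,070 + $16,407 = $180,477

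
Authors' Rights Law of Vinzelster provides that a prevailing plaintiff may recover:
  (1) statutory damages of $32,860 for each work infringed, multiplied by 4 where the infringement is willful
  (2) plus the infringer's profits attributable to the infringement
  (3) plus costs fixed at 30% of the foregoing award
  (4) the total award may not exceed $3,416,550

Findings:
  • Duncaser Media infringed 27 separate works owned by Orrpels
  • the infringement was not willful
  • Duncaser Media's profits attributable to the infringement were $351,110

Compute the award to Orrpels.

$1,609,829

Statutory damages: 27 × $32,860 = $887,220
Infringement not willful: no ×4 enhancement.
Combined award: $887,220 + $351,110 = $1,238,330
Costs: 30% of $1,238,330 = $371,499
Award plus costs: $1,238,330 + $371,499 = $1,609,829
Cap at $3,416,550: $1,609,829 is within the cap, no reduction.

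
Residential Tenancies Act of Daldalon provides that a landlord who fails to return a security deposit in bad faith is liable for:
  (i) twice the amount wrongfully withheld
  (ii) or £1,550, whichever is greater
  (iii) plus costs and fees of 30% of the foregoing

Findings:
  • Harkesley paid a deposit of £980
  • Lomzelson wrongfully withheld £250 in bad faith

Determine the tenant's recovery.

Doubled: 2 × £250 = £500
Minimum £1,550: £500 is below the minimum → £1,550
Costs and fees: 30% of £1,550 = £465
Total recovery: £1,550 + £465 = £2,015

£2,015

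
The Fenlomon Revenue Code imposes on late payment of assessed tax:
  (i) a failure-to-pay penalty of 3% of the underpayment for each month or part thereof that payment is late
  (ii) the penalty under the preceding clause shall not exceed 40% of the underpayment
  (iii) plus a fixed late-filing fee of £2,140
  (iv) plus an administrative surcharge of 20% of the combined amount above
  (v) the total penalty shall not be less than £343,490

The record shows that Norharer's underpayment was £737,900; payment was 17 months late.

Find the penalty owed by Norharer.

£356,760

Accrued rate: 3% × 17 = 51%, capped at 40% → 40%
Failure-to-pay penalty: 40% of £737,900 = £295,160
Penalty before surcharge: £295,160 + £2,140 = £297,300
Administrative surcharge: 20% of £297,300 = £59,460
Total penalty: £297,300 + £59,460 = £356,760
Minimum £343,490: £356,760 meets the minimum, no increase.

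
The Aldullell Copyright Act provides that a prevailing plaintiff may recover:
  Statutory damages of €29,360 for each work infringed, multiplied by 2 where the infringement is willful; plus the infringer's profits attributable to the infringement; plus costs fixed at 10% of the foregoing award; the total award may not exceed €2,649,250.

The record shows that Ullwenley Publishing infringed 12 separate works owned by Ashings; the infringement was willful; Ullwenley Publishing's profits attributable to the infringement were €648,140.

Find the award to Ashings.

Statutory damages: 12 × €29,360 = €352,320
Doubled: 2 × €352,320 = €704,640
Combined award: €704,640 + €648,140 = €1,352,780
Costs: 10% of €1,352,780 = €135,278
Award plus costs: €1,352,780 + €135,278 = €1,488,058
Cap at €2,649,250: €1,488,058 is within the cap, no reduction.

€1,488,058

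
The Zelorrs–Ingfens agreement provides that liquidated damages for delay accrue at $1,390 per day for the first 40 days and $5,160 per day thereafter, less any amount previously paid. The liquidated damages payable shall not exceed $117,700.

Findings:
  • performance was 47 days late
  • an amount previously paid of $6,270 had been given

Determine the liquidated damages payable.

First 40 days: 40 × $1,390 = $55,600
Remaining days: (47 − 40) × $5,160 = $36,120
Accrued per-day damages: $55,600 + $36,120 = $91,720
Less amount previously paid: $91,720 − $6,270 = $85,450
Cap at $117,700: $85,450 is within the cap, no reduction.

$85,450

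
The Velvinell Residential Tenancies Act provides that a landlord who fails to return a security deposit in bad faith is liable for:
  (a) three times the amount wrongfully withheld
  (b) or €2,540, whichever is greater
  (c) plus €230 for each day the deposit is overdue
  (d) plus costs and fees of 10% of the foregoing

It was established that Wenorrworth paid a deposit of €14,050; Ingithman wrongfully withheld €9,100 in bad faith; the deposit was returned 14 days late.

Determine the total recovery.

€33,572

Trebled: 3 × €9,100 = €27,300
Minimum €2,540: €27,300 meets the minimum, no increase.
Late-return penalty: 14 × €230 = €3,220
Damages plus late penalty: €27,300 + €3,220 = €30,520
Costs and fees: 10% of €30,520 = €3,052
Total recovery: €30,520 + €3,052 = €33,572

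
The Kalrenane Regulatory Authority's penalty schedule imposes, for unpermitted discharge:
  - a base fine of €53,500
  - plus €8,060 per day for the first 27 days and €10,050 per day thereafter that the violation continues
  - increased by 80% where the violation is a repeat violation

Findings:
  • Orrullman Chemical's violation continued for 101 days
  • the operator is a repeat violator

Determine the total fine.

First 27 days: 27 × €8,060 = €217,620
Remaining days: (101 − 27) × €10,050 = €743,700
Per-day component: €217,620 + €743,700 = €961,320
Base plus per-day: €53,500 + €961,320 = €1,014,820
Enhancement: 80% of €1,014,820 = €811,856
Enhanced fine: €1,014,820 + €811,856 = €1,826,676

Civil penalty: €1,826,676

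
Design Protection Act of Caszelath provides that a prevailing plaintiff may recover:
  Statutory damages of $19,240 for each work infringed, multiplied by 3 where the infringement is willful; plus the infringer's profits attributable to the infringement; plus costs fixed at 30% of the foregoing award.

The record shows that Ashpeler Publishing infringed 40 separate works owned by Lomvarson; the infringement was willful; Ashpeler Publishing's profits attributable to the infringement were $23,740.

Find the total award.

$3,032,302

Statutory damages: 40 × $19,240 = $769,600
Trebled: 3 × $769,600 = $2,308,800
Combined award: $2,308,800 + $23,740 = $2,332,540
Costs: 30% of $2,332,540 = $699,762
Award plus costs: $2,332,540 + $699,762 = $3,032,302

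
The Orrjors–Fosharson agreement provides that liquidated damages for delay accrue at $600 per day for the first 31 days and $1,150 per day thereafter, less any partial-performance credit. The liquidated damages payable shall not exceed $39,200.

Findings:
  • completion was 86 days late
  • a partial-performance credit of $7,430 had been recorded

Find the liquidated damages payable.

First 31 days: 31 × $600 = $18,600
Remaining days: (86 − 31) × $1,150 = $63,250
Accrued per-day damages: $18,600 + $63,250 = $81,850
Less partial-performance credit: $81,850 − $7,430 = $74,420
Cap at $39,200: $74,420 exceeds the cap → $39,200

$39,200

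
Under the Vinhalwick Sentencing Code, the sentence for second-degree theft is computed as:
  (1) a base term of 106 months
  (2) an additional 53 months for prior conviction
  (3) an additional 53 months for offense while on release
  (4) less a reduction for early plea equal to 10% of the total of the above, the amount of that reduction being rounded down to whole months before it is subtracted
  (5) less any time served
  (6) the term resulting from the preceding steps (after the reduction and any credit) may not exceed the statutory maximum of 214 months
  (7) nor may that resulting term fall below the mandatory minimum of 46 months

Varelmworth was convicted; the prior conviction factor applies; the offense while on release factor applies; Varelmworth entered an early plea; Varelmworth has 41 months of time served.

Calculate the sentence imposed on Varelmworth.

Prior conviction enhancement: +53 months
Offense while on release enhancement: +53 months
Adjusted term: 106 months + 53 months + 53 months = 212 months
Early plea reduction: 10% of 212 months = 21 months (rounded down)
After reduction: 212 − 21 = 191 months
Less time served: 191 months − 41 months = 150 months
Cap at 214 months: 150 months is within the cap, no reduction.
Minimum 46 months: 150 months meets the minimum, no increase.

Sentence: 150 months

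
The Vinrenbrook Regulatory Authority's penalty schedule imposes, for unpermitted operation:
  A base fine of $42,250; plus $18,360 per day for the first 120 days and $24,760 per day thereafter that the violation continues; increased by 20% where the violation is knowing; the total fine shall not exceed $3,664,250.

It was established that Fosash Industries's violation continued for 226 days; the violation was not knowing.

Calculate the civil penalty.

$3,664,250

First 120 days: 120 × $18,360 = $2,203,200
Remaining days: (226 − 120) × $24,760 = $2,624,560
Per-day component: $2,203,200 + $2,624,560 = $4,827,760
Base plus per-day: $42,250 + $4,827,760 = $4,870,010
The violation was not knowing: no 20% increase.
Cap at $3,664,250: $4,870,010 exceeds the cap → $3,664,250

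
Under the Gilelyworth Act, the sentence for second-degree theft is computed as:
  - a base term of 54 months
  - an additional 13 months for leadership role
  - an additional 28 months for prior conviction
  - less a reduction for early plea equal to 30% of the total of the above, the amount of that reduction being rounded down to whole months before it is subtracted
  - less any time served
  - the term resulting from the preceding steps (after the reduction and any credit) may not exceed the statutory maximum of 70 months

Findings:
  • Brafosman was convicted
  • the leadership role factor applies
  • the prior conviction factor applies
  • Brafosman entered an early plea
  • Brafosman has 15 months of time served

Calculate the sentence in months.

Leadership role enhancement: +13 months
Prior conviction enhancement: +28 months
Adjusted term: 54 months + 13 months + 28 months = 95 months
Early plea reduction: 30% of 95 months = 28 months (rounded down)
After reduction: 95 − 28 = 67 months
Less time served: 67 months − 15 months = 52 months
Cap at 70 months: 52 months is within the cap, no reduction.

52 months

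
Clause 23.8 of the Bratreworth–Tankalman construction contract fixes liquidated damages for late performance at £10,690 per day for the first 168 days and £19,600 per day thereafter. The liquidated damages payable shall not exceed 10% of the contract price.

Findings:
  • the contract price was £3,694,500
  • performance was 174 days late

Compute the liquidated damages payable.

£369,450

First 168 days: 168 × £10,690 = £1,795,920
Remaining days: (174 − 168) × £19,600 = £117,600
Accrued per-day damages: £1,795,920 + £117,600 = £1,913,520
Cap: 10% of £3,694,500 = £369,450
Cap at £369,450: £1,913,520 exceeds the cap → £369,450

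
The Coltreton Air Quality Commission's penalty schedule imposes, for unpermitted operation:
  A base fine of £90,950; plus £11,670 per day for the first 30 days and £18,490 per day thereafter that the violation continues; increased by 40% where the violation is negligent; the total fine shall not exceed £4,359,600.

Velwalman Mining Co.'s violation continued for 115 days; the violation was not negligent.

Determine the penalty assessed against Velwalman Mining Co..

First 30 days: 30 × £11,670 = £350,100
Remaining days: (115 − 30) × £18,490 = £1,571,650
Per-day component: £350,100 + £1,571,650 = £1,921,750
Base plus per-day: £90,950 + £1,921,750 = £2,012,700
The violation was not negligent: no 40% increase.
Cap at £4,359,600: £2,012,700 is within the cap, no reduction.

£2,012,700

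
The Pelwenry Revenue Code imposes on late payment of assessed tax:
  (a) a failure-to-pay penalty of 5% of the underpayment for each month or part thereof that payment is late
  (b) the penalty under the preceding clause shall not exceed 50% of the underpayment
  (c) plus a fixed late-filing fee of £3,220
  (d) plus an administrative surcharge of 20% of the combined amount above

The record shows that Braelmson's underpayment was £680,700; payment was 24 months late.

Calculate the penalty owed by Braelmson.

Accrued rate: 5% × 24 = 120%, capped at 50% → 50%
Failure-to-pay penalty: 50% of £680,700 = £340,350
Penalty before surcharge: £340,350 + £3,220 = £343,570
Administrative surcharge: 20% of £343,570 = £68,714
Total penalty: £343,570 + £68,714 = £412,284

£412,284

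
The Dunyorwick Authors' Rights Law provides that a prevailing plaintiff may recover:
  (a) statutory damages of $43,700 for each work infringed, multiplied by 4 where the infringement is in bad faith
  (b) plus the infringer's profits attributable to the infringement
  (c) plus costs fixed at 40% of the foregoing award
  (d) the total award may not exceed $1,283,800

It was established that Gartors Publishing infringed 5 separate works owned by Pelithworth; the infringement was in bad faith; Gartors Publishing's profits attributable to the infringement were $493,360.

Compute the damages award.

Statutory damages: 5 × $43,700 = $218,500
Multiplied by 4: 4 × $218,500 = $874,000
Combined award: $874,000 + $493,360 = $1,367,360
Costs: 40% of $1,367,360 = $546,944
Award plus costs: $1,367,360 + $546,944 = $1,914,304
Cap at $1,283,800: $1,914,304 exceeds the cap → $1,283,800

Award: $1,283,800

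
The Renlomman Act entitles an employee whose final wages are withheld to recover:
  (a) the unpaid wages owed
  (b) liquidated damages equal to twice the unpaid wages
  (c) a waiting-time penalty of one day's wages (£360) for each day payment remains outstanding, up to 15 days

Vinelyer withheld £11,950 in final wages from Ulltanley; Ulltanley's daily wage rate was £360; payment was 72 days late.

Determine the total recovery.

Total award: £41,250

Doubled: 2 × £11,950 = £23,900
Penalty days: min(72, 15) = 15
Waiting-time penalty: 15 × £360 = £5,400
Total award: £11,950 + £23,900 + £5,400 = £41,250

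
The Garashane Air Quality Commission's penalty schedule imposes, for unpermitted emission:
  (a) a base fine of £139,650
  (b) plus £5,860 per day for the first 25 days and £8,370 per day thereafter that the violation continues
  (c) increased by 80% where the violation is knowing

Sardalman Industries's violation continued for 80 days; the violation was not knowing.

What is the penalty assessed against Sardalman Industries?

£746,500

First 25 days: 25 × £5,860 = £146,500
Remaining days: (80 − 25) × £8,370 = £460,350
Per-day component: £146,500 + £460,350 = £606,850
Base plus per-day: £139,650 + £606,850 = £746,500
The violation was not knowing: no 80% increase.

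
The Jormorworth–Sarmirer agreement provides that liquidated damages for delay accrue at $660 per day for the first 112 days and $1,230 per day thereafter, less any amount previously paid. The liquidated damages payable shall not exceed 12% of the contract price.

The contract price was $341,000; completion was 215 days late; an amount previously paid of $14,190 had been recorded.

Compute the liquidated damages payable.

First 112 days: 112 × $660 = $73,920
Remaining days: (215 − 112) × $1,230 = $126,690
Accrued per-day damages: $73,920 + $126,690 = $200,610
Less amount previously paid: $200,610 − $14,190 = $186,420
Cap: 12% of $341,000 = $40,920
Cap at $40,920: $186,420 exceeds the cap → $40,920

$40,920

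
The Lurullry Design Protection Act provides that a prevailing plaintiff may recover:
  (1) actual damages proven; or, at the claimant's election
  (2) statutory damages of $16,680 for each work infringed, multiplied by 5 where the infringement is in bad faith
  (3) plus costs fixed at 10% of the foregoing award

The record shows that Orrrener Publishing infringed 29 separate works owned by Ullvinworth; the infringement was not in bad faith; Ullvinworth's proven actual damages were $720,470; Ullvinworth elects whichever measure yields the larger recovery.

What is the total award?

$792,517

Statutory damages: 29 × $16,680 = $483,720
Infringement not in bad faith: no ×5 enhancement.
Greater of actual damages ($720,470) or statutory damages ($483,720): $720,470
Costs: 10% of $720,470 = $72,047
Award plus costs: $720,470 + $72,047 = $792,517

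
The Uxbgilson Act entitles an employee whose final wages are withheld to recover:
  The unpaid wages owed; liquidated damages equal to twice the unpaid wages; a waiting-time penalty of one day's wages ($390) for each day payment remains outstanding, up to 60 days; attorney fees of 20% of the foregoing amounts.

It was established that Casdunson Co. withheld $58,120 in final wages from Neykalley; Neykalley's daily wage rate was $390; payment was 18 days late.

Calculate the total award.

Doubled: 2 × $58,120 = $116,240
Penalty days: min(18, 60) = 18
Waiting-time penalty: 18 × $390 = $7,020
Subtotal: $58,120 + $116,240 + $7,020 = $181,380
Attorney fees: 20% of $181,380 = $36,276
Total award: $181,380 + $36,276 = $217,656

$217,656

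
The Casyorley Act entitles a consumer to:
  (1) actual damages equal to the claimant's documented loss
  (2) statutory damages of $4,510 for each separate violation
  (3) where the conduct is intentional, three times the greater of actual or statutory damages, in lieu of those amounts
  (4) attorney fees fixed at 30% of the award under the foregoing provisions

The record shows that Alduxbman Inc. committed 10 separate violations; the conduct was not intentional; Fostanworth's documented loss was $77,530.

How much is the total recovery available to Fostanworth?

Statutory damages: 10 × $4,510 = $45,100
Conduct not intentional: the in-lieu enhancement does not apply.
Actual plus statutory damages: $77,530 + $45,100 = $122,630
Attorney fees: 30% of $122,630 = $36,789
Total recovery: $122,630 + $36,789 = $159,419

Total recovery: $159,419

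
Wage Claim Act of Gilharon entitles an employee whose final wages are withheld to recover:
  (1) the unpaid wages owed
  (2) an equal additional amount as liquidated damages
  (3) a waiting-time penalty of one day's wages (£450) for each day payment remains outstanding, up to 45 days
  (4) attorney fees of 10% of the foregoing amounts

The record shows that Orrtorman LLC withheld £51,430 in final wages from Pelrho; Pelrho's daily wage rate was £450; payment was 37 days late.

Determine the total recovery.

Liquidated damages (equal amount): £51,430
Penalty days: min(37, 45) = 37
Waiting-time penalty: 37 × £450 = £16,650
Subtotal: £51,430 + £51,430 + £16,650 = £119,510
Attorney fees: 10% of £119,510 = £11,951
Total award: £119,510 + £11,951 = £131,461

£131,461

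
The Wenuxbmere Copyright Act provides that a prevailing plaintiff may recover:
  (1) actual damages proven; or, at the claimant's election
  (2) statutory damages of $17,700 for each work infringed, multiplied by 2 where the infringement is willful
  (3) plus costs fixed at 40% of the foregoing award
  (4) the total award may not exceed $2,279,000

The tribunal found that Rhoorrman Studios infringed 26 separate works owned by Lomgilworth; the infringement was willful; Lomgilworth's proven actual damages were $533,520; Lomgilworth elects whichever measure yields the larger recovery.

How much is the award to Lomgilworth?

$1,288,560

Statutory damages: 26 × $17,700 = $460,200
Doubled: 2 × $460,200 = $920,400
Greater of actual damages ($533,520) or enhanced statutory damages ($920,400): $920,400
Costs: 40% of $920,400 = $368,160
Award plus costs: $920,400 + $368,160 = $1,288,560
Cap at $2,279,000: $1,288,560 is within the cap, no reduction.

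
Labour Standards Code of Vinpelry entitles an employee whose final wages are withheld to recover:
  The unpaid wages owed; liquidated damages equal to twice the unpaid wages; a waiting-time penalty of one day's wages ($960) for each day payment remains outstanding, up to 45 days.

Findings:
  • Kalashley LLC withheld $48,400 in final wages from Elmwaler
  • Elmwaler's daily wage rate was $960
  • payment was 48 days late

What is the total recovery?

Total award: $188,400

Doubled: 2 × $48,400 = $96,800
Penalty days: min(48, 45) = 45
Waiting-time penalty: 45 × $960 = $43,200
Total award: $48,400 + $96,800 + $43,200 = $188,400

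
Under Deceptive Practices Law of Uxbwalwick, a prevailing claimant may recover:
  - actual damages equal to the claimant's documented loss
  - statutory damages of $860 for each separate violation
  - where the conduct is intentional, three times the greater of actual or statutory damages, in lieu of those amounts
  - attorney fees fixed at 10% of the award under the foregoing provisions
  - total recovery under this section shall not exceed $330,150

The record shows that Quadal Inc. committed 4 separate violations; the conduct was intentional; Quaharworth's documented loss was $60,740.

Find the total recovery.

Statutory damages: 4 × $860 = $3,440
Greater of actual damages ($60,740) or statutory damages ($3,440): $60,740
Trebled: 3 × $60,740 = $182,220
Attorney fees: 10% of $182,220 = $18,222
Total before cap: $182,220 + $18,222 = $200,442
Cap at $330,150: $200,442 is within the cap, no reduction.

Total recovery: $200,442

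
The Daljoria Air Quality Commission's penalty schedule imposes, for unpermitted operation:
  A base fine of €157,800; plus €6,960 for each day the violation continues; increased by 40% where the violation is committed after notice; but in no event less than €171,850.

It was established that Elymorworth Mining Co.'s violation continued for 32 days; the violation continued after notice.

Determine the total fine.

Per-day component: 32 × €6,960 = €222,720
Base plus per-day: €157,800 + €222,720 = €380,520
Enhancement: 40% of €380,520 = €152,208
Enhanced fine: €380,520 + €152,208 = €532,728
Minimum €171,850: €532,728 meets the minimum, no increase.

€532,728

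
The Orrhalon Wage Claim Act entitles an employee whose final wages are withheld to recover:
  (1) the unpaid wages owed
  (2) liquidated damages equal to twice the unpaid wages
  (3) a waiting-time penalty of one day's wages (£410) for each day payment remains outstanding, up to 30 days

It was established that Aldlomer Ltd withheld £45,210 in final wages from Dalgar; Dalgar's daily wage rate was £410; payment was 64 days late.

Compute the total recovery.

£147,930

Doubled: 2 × £45,210 = £90,420
Penalty days: min(64, 30) = 30
Waiting-time penalty: 30 × £410 = £12,300
Total award: £45,210 + £90,420 + £12,300 = £147,930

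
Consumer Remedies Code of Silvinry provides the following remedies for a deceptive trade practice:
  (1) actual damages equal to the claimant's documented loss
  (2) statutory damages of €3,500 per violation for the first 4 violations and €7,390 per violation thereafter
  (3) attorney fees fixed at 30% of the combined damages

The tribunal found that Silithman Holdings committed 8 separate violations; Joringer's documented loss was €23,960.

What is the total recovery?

€87,776

First 4 violations: 4 × €3,500 = €14,000
Remaining violations: (8 − 4) × €7,390 = €29,560
Statutory damages: €14,000 + €29,560 = €43,560
Combined damages: €23,960 + €43,560 = €67,520
Attorney fees: 30% of €67,520 = €20,256
Total recovery: €67,520 + €20,256 = €87,776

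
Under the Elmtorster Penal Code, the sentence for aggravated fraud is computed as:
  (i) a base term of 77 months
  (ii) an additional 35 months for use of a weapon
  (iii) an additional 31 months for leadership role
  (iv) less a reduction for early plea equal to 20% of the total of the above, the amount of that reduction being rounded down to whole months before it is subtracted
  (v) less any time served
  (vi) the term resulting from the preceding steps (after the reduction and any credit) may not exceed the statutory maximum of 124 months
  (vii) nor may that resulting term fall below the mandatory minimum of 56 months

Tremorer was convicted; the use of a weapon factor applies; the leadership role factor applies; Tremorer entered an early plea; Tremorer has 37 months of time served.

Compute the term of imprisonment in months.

Use of a weapon enhancement: +35 months
Leadership role enhancement: +31 months
Adjusted term: 77 months + 35 months + 31 months = 143 months
Early plea reduction: 20% of 143 months = 28 months (rounded down)
After reduction: 143 − 28 = 115 months
Less time served: 115 months − 37 months = 78 months
Cap at 124 months: 78 months is within the cap, no reduction.
Minimum 56 months: 78 months meets the minimum, no increase.

Sentence: 78 months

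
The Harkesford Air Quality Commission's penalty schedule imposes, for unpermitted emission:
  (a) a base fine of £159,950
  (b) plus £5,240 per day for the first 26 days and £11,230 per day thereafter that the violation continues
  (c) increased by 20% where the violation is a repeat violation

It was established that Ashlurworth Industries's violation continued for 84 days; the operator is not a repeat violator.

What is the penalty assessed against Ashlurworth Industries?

Civil penalty: £947,530

First 26 days: 26 × £5,240 = £136,240
Remaining days: (84 − 26) × £11,230 = £651,340
Per-day component: £136,240 + £651,340 = £787,580
Base plus per-day: £159,950 + £787,580 = £947,530
The operator is not a repeat violator: no 20% increase.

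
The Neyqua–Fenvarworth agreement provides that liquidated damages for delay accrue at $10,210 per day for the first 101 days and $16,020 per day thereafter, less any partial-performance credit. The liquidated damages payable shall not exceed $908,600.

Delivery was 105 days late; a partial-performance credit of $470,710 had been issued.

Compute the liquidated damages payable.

First 101 days: 101 × $10,210 = $1,031,210
Remaining days: (105 − 101) × $16,020 = $64,080
Accrued per-day damages: $1,031,210 + $64,080 = $1,095,290
Less partial-performance credit: $1,095,290 − $470,710 = $624,580
Cap at $908,600: $624,580 is within the cap, no reduction.

$624,580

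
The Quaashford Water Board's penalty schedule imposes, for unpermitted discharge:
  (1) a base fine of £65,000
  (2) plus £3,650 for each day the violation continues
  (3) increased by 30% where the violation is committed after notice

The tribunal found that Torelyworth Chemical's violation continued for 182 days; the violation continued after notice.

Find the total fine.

Per-day component: 182 × £3,650 = £664,300
Base plus per-day: £65,000 + £664,300 = £729,300
Enhancement: 30% of £729,300 = £218,790
Enhanced fine: £729,300 + £218,790 = £948,090

£948,090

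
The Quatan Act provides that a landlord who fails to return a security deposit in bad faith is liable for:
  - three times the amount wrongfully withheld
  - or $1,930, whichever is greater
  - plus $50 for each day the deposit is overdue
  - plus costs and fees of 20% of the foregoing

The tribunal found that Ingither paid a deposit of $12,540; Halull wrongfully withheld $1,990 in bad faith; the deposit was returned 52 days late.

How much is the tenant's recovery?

Trebled: 3 × $1,990 = $5,970
Minimum $1,930: $5,970 meets the minimum, no increase.
Late-return penalty: 52 × $50 = $2,600
Damages plus late penalty: $5,970 + $2,600 = $8,570
Costs and fees: 20% of $8,570 = $1,714
Total recovery: $8,570 + $1,714 = $10,284

$10,284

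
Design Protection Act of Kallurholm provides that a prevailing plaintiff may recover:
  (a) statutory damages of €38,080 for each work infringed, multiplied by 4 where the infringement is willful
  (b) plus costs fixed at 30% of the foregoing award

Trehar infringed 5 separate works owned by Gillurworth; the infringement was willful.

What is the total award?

€990,080

Statutory damages: 5 × €38,080 = €190,400
Multiplied by 4: 4 × €190,400 = €761,600
Costs: 30% of €761,600 = €228,480
Award plus costs: €761,600 + €228,480 = €990,080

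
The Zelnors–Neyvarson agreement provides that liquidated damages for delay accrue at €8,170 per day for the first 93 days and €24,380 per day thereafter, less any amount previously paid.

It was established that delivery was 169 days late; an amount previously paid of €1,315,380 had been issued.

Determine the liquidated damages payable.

First 93 days: 93 × €8,170 = €759,810
Remaining days: (169 − 93) × €24,380 = €1,852,880
Accrued per-day damages: €759,810 + €1,852,880 = €2,612,690
Less amount previously paid: €2,612,690 − €1,315,380 = €1,297,310

€1,297,310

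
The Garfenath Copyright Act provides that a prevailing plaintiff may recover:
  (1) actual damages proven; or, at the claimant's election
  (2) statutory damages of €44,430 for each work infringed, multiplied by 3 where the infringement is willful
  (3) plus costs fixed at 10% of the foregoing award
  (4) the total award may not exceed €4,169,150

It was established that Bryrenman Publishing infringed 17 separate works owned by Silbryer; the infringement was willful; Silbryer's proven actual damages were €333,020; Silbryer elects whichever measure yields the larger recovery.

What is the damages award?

Statutory damages: 17 × €44,430 = €755,310
Trebled: 3 × €755,310 = €2,265,930
Greater of actual damages (€333,020) or enhanced statutory damages (€2,265,930): €2,265,930
Costs: 10% of €2,265,930 = €226,593
Award plus costs: €2,265,930 + €226,593 = €2,492,523
Cap at €4,169,150: €2,492,523 is within the cap, no reduction.

€2,492,523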